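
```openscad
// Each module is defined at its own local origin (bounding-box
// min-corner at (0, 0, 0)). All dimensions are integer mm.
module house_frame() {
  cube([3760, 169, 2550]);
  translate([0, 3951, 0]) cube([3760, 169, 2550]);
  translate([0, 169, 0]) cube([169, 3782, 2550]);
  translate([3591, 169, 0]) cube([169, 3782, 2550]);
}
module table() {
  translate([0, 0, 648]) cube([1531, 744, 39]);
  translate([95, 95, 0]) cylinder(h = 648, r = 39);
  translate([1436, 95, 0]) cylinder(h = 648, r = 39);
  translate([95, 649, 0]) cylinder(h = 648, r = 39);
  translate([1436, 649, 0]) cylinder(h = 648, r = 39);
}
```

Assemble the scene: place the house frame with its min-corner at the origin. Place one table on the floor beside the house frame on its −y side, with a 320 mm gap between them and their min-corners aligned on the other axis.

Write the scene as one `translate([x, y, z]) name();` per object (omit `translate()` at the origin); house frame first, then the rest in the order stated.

house_frame();
translate([0, -1064, 0]) table();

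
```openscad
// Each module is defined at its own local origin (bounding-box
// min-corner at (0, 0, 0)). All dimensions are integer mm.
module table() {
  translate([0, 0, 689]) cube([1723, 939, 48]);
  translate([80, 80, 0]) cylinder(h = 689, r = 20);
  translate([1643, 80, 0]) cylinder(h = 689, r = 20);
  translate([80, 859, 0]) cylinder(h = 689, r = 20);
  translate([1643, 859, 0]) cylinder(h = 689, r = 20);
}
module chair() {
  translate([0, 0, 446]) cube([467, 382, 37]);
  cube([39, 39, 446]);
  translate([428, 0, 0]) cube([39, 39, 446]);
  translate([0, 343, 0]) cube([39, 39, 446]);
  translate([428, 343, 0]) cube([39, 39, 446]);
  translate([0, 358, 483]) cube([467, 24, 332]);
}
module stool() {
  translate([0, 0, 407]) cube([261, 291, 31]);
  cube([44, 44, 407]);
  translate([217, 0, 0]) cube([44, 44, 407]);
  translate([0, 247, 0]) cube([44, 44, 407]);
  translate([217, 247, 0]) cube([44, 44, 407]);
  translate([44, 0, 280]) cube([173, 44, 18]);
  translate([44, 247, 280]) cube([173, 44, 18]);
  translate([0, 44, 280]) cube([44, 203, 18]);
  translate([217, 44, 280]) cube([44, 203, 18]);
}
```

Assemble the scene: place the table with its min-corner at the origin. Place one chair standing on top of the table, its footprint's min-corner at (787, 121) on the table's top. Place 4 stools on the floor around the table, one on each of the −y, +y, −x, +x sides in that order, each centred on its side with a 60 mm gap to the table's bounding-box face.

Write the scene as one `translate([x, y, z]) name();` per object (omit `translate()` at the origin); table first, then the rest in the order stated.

table();
translate([787, 121, 737]) chair();
translate([731, -351, 0]) stool();
translate([731, 999, 0]) stool();
translate([-321, 324, 0]) stool();
translate([1783, 324, 0]) stool();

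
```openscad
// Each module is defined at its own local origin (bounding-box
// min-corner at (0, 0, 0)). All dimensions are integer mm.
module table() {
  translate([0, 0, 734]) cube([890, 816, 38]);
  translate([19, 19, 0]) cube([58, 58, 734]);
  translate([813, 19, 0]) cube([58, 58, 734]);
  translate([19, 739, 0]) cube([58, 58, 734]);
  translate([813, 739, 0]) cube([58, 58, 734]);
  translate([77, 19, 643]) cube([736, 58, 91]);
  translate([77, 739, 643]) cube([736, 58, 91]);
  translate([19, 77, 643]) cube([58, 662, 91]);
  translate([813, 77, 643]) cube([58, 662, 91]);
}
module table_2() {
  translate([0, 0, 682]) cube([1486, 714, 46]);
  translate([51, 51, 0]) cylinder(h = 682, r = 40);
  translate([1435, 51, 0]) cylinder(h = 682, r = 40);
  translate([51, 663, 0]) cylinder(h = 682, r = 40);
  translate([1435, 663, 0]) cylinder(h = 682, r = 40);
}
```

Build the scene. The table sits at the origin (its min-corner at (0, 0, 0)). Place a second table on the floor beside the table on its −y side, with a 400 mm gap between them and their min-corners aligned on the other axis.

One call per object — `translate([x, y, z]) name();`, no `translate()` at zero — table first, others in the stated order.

table();
translate([0, -1114, 0]) table_2();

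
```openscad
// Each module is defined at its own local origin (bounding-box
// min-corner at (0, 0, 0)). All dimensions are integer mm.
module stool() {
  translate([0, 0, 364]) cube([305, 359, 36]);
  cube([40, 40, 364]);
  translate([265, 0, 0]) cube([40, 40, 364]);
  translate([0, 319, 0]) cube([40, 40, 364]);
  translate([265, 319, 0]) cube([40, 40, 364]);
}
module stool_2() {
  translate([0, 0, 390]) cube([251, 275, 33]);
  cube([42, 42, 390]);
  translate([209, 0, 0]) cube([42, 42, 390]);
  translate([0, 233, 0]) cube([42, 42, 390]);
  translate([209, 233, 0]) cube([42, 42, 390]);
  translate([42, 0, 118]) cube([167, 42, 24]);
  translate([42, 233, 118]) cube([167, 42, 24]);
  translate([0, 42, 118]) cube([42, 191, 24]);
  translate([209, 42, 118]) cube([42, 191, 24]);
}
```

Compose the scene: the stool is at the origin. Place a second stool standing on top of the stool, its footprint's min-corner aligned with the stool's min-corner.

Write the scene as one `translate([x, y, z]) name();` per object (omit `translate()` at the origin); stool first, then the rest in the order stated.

stool();
translate([0, 0, 400]) stool_2();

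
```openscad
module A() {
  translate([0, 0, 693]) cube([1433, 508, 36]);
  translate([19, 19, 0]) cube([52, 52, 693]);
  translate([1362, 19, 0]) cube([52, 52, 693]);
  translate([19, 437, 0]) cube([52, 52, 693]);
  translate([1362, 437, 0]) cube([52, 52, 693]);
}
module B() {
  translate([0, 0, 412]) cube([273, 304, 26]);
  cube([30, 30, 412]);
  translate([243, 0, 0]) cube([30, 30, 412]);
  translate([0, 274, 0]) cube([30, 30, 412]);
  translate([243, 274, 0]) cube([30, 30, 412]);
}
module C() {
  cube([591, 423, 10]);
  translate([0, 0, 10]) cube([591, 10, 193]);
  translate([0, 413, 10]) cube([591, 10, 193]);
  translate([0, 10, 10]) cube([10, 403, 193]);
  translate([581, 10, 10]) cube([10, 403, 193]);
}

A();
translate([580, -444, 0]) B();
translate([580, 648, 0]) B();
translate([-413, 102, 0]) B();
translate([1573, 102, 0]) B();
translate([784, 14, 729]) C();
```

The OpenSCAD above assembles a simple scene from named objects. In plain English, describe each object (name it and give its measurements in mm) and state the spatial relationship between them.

A is a table with a 1433×508 mm rectangular top, 36 mm thick, top surface at z = 729 mm, supported by four 52×52 mm square legs, each inset 19 mm from the nearest pair of top edges, running from the floor.

B is a simple wooden stool: a rectangular seat 273 mm (x) by 304 mm (y), 26 mm thick, top face at z = 438 mm, on four square legs, each 30×30 mm in cross-section. The legs rest on z = 0, each flush with a corner of the seat.

C is an open storage box with external size 591×423×203 mm and wall thickness 10 mm (the base is also 10 mm thick). The base covers the whole footprint; the four walls stand on the base, with the y-facing walls full-width and the x-facing walls fitting between their inner faces.

Four stools sit around the table at the −y, +y, −x, +x sides. The open box is on top of the table.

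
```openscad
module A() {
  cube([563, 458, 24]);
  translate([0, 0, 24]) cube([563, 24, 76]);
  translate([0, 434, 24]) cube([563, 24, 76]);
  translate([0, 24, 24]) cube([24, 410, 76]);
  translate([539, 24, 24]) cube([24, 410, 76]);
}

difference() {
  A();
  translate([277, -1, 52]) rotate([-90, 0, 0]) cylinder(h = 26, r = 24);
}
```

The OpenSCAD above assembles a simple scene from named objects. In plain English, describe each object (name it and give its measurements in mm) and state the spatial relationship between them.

A is an open storage box with external size 563×458×100 mm and wall thickness 24 mm (the base is also 24 mm thick). The base covers the whole footprint; the four walls stand on the base, with the y-facing walls full-width and the x-facing walls fitting between their inner faces.

The open box has a circular hole of radius 24 mm through its front wall, centred at (x = 277, z = 52).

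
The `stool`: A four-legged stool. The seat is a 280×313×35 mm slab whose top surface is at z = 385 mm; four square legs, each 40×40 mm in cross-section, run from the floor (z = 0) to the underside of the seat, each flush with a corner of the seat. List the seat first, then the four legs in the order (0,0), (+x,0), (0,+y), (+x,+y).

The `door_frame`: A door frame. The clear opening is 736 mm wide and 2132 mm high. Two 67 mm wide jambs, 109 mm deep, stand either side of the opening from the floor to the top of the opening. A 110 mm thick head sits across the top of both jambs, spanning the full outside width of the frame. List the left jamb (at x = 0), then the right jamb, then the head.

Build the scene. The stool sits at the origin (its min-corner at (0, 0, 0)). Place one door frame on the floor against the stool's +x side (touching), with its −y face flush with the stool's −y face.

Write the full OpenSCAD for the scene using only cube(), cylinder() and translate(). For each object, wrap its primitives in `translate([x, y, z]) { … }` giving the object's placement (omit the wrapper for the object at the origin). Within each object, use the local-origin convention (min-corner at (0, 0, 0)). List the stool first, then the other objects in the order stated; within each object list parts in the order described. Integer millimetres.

translate([0, 0, 350]) cube([280, 313, 35]);
cube([40, 40, 350]);
translate([240, 0, 0]) cube([40, 40, 350]);
translate([0, 273, 0]) cube([40, 40, 350]);
translate([240, 273, 0]) cube([40, 40, 350]);
translate([280, 0, 0]) {
  cube([67, 109, 2132]);
  translate([803, 0, 0]) cube([67, 109, 2132]);
  translate([0, 0, 2132]) cube([870, 109, 110]);
}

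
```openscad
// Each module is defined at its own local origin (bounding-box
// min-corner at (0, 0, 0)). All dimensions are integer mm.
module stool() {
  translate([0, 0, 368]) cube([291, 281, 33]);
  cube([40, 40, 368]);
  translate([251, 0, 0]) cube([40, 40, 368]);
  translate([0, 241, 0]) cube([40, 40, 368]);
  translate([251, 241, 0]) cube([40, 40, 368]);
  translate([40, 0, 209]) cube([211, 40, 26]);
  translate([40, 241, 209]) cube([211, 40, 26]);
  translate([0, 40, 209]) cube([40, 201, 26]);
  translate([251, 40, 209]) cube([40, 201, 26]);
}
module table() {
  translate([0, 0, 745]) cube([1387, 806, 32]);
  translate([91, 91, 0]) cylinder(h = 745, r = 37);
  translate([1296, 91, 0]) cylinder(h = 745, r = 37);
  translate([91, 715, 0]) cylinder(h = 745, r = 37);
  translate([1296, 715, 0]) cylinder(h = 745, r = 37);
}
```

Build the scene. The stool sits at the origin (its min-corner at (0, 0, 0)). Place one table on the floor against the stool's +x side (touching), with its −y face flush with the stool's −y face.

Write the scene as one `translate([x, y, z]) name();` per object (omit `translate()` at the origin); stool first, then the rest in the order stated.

stool();
translate([291, 0, 0]) table();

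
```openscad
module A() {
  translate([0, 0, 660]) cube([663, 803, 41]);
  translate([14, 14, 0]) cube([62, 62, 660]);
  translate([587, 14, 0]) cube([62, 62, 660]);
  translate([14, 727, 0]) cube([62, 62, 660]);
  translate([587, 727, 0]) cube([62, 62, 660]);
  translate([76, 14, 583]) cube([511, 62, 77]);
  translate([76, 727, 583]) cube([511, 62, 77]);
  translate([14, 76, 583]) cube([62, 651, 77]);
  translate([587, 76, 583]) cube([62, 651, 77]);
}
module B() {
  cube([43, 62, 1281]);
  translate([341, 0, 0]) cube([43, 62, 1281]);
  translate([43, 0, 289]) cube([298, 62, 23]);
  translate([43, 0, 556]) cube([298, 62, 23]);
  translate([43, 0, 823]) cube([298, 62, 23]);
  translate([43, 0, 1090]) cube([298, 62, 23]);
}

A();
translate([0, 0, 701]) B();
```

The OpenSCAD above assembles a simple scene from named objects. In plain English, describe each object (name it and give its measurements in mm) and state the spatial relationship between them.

A is a rectangular dining table. The top is 663×803×41 mm with its upper surface at z = 701 mm. It stands on four 62×62 mm square legs, each inset 14 mm from the nearest pair of top edges, running from the floor to the underside of the top. Four apron rails, 62 mm thick and 77 mm tall, run between adjacent legs with their top edges flush with the underside of the top and their outer faces flush with the legs' outer faces.

B is a straight ladder. Two 43×62 mm vertical rails, 1281 mm tall, stand 384 mm apart (outside-to-outside) with their front faces coplanar on the −y side. 4 rungs, each 62 mm deep and 23 mm tall, span between the inner faces of the rails, front faces flush with the rails. The lowest rung's underside is at z = 289 mm and rungs are spaced 267 mm apart (underside to underside).

The ladder is on top of the table.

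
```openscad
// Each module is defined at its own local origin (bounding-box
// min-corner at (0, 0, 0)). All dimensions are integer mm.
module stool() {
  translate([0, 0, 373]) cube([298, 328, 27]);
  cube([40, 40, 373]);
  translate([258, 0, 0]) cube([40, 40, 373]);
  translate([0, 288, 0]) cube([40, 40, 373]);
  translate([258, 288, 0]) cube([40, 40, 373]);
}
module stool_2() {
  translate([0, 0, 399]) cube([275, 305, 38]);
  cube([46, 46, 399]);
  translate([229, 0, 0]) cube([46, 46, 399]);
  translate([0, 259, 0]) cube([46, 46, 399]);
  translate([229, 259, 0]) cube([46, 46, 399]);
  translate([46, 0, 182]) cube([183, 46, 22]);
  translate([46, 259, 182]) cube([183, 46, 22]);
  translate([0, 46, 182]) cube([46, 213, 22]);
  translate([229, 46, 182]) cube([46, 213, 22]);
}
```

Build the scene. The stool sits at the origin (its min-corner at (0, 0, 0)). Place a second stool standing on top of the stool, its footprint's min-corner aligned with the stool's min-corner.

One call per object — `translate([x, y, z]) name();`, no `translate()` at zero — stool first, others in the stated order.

stool();
translate([0, 0, 400]) stool_2();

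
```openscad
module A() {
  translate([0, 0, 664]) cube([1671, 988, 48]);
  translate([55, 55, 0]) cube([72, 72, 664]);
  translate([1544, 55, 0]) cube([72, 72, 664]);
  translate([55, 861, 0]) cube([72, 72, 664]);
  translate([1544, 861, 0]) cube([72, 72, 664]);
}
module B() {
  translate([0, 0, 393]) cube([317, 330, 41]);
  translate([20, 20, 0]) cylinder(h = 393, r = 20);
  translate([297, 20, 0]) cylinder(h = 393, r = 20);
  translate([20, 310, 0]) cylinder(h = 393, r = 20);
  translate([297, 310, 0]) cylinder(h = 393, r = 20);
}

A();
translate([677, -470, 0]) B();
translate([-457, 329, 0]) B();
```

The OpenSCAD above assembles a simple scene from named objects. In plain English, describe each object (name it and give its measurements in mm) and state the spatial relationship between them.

A is a rectangular dining table. The top is 1671×988×48 mm with its upper surface at z = 712 mm. It stands on four 72×72 mm square legs, each inset 55 mm from the nearest pair of top edges, running from the floor to the underside of the top.

B is a four-legged stool. The seat is 317×330 mm, 41 mm thick, top at z = 434 mm. It stands on four round legs, each 40 mm in diameter, from z = 0 to the seat underside, each leg's axis is inset half a diameter from the nearest pair of seat edges (so the leg's bounding box is flush with the corner).

Two stools sit around the table at the −y, −x sides.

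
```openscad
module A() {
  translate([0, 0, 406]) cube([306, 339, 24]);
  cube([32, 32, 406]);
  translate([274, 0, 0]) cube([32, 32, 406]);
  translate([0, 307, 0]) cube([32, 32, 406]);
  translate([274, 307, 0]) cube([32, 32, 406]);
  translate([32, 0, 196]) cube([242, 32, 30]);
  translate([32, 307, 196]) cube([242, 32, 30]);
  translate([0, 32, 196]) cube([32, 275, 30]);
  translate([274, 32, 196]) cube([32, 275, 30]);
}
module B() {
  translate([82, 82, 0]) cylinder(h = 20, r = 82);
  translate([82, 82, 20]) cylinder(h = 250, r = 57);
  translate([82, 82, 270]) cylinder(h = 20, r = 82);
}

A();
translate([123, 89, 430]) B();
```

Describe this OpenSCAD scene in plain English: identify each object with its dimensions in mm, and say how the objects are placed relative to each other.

A is a four-legged stool. The seat is 306×339 mm, 24 mm thick, top at z = 430 mm. It stands on four square legs, each 32×32 mm in cross-section, from z = 0 to the seat underside, each flush with a corner of the seat. Four stretchers, 32 mm wide and 30 mm tall, connect adjacent legs with their undersides at z = 196 mm, each running between the inner faces of the legs it joins and aligned with the legs' outer faces on the other axis.

B is a spool: two coaxial disc flanges of radius 82 mm and thickness 20 mm, joined by a core cylinder of radius 57 mm and height 250 mm. The lower flange rests on z = 0 and the three cylinders share a vertical axis.

The spool is on top of the stool.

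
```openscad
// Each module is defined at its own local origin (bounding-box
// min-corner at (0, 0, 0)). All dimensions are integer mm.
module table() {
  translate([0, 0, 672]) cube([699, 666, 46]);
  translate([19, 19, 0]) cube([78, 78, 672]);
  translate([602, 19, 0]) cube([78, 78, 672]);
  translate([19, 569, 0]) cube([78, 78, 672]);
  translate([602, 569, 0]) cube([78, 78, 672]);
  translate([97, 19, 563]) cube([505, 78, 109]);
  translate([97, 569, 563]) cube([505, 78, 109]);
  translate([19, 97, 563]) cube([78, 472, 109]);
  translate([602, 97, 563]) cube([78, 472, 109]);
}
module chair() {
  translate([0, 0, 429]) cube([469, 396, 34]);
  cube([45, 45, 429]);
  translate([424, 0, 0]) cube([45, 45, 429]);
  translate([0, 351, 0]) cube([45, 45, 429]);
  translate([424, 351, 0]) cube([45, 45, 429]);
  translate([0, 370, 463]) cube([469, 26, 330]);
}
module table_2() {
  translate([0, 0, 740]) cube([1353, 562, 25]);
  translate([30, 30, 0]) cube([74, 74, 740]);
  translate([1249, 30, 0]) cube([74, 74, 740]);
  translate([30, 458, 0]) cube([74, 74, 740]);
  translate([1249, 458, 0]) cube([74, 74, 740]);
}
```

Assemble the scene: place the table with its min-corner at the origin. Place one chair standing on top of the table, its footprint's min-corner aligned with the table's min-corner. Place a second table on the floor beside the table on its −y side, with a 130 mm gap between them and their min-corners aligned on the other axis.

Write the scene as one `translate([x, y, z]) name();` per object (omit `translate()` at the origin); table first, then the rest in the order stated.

table();
translate([0, 0, 718]) chair();
translate([0, -692, 0]) table_2();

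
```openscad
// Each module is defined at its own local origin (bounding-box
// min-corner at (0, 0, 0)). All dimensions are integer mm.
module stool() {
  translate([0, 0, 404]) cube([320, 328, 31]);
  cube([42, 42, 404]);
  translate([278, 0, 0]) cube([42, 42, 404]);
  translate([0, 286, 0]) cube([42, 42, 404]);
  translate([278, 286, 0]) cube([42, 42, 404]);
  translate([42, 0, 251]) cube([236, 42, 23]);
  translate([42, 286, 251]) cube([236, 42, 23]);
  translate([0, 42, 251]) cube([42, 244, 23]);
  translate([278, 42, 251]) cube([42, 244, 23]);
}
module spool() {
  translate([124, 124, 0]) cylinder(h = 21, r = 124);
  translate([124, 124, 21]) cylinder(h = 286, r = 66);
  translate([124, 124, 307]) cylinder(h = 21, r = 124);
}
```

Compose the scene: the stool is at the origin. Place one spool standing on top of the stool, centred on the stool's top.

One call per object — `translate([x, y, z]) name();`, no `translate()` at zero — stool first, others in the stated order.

stool();
translate([36, 40, 435]) spool();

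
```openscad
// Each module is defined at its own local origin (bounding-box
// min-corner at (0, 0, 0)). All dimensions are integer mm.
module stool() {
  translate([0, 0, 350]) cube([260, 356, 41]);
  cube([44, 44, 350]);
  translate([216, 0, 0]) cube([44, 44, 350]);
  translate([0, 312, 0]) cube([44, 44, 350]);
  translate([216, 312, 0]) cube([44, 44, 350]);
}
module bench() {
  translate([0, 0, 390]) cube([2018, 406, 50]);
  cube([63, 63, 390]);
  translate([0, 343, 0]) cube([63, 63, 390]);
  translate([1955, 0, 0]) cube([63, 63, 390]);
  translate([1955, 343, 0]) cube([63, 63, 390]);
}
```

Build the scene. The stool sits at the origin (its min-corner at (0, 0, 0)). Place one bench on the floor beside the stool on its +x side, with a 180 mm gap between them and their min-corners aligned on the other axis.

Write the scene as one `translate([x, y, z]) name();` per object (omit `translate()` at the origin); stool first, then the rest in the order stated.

stool();
translate([440, 0, 0]) bench();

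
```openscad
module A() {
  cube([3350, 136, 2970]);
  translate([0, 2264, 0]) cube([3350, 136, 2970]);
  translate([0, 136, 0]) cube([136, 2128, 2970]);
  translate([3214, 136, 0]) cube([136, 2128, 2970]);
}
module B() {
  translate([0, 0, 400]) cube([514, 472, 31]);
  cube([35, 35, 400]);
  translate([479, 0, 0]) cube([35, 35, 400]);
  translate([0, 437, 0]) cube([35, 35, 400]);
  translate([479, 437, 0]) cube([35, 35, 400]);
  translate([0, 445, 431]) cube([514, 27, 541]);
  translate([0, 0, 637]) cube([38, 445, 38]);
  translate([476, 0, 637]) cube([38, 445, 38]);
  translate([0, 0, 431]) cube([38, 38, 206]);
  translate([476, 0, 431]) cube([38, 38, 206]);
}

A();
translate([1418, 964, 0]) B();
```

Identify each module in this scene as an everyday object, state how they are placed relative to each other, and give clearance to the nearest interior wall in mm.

A is a house frame. B is a chair. The chair sits inside the house frame, centred. The clearance to the nearest interior wall is 828 mm.

Clearances: x = 1282, y = 828; minimum 828 mm.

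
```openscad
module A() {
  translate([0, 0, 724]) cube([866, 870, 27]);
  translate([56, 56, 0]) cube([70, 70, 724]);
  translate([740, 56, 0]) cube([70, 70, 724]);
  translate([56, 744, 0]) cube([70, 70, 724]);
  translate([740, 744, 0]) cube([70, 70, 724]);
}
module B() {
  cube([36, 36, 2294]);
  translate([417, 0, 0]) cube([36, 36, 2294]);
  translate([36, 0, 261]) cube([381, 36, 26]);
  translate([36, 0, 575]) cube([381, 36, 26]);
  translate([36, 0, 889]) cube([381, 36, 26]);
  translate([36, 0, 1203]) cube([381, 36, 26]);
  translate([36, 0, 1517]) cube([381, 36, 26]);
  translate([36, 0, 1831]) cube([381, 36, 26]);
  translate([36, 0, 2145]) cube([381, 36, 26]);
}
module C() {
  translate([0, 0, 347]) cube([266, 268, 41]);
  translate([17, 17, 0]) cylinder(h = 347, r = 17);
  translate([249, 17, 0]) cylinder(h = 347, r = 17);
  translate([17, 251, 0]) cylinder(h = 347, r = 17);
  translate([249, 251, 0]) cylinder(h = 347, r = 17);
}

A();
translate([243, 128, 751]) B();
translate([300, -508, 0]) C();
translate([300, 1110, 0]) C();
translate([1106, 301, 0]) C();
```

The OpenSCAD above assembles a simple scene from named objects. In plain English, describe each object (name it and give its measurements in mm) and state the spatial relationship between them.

A is a table with a 866×870 mm rectangular top, 27 mm thick, top surface at z = 751 mm, supported by four 70×70 mm square legs, each inset 56 mm from the nearest pair of top edges, running from the floor.

B is a wooden ladder with two side rails of 36×36 mm section and 2294 mm height, set 453 mm apart overall. Between them run 7 rectangular rungs (36 mm deep, 26 mm thick), front faces flush with the rails' −y face. The bottom of the first rung is 261 mm above the floor and each subsequent rung is 314 mm higher than the one below.

C is a four-legged stool. The seat is 266×268 mm, 41 mm thick, top at z = 388 mm. It stands on four round legs, each 34 mm in diameter, from z = 0 to the seat underside, each leg's axis is inset half a diameter from the nearest pair of seat edges (so the leg's bounding box is flush with the corner).

The ladder is on top of the table. Three stools sit around the table at the −y, +y, +x sides.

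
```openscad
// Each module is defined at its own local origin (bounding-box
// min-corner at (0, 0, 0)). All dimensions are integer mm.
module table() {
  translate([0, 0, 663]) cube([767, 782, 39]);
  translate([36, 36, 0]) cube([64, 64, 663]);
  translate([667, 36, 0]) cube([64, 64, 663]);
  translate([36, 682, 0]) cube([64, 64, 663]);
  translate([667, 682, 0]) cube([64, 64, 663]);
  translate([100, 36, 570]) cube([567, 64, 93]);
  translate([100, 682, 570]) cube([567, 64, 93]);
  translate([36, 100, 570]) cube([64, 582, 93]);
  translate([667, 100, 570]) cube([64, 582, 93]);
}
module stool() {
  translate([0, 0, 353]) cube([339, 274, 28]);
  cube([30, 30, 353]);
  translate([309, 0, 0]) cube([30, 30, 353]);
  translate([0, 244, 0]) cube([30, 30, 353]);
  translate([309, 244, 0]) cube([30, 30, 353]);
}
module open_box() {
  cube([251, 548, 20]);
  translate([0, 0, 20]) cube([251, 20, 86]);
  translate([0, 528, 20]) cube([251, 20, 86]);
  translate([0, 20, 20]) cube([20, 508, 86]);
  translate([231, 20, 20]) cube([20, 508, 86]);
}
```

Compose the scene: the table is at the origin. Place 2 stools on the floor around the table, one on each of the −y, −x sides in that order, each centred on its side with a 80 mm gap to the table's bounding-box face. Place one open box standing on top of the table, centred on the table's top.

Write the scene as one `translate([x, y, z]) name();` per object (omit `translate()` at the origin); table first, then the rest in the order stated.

table();
translate([214, -354, 0]) stool();
translate([-419, 254, 0]) stool();
translate([258, 117, 702]) open_box();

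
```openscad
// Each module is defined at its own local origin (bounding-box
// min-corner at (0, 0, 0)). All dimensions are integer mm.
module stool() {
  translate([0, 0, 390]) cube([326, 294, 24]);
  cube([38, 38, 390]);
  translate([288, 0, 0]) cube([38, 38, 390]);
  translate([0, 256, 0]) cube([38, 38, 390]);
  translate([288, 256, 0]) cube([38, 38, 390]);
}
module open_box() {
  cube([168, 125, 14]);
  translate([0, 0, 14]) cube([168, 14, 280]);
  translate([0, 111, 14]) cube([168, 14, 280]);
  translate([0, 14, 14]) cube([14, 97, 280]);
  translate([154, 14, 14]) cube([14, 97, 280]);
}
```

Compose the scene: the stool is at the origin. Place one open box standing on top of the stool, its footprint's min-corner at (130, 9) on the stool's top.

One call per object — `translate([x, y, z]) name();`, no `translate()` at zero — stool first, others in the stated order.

stool();
translate([130, 9, 414]) open_box();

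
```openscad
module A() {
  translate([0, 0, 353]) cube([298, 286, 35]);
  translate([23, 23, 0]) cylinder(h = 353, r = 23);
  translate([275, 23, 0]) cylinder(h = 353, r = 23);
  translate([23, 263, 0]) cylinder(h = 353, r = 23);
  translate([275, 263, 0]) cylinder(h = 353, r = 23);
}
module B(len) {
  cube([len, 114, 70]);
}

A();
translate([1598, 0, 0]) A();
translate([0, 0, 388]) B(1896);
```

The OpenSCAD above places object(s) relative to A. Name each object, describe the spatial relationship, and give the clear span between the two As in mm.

A is a stool. B is a beam. A beam spans the tops of two stools. The clear span between the two stools is 1300 mm.

Second stool starts at x = 1598; first ends at x = 298; clear span = 1598 − 298 = 1300 mm.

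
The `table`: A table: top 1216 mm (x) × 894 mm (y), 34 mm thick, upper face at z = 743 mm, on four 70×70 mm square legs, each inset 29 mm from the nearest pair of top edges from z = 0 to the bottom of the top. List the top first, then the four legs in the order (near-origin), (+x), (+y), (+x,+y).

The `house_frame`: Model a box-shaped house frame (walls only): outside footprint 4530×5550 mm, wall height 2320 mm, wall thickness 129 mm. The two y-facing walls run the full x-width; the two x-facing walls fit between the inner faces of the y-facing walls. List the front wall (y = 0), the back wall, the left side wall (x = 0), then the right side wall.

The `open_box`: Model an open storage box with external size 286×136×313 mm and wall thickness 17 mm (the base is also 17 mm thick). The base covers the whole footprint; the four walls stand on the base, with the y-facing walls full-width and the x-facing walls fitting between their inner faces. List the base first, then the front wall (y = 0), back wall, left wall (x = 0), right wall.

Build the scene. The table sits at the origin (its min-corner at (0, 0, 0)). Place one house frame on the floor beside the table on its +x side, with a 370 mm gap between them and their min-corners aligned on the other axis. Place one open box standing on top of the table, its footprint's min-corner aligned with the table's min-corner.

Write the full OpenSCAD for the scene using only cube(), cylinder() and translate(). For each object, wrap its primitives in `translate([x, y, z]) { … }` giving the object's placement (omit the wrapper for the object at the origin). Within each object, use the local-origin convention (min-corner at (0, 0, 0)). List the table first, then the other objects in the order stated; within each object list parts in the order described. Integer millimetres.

translate([0, 0, 709]) cube([1216, 894, 34]);
translate([29, 29, 0]) cube([70, 70, 709]);
translate([1117, 29, 0]) cube([70, 70, 709]);
translate([29, 795, 0]) cube([70, 70, 709]);
translate([1117, 795, 0]) cube([70, 70, 709]);
translate([1586, 0, 0]) {
  cube([4530, 129, 2320]);
  translate([0, 5421, 0]) cube([4530, 129, 2320]);
  translate([0, 129, 0]) cube([129, 5292, 2320]);
  translate([4401, 129, 0]) cube([129, 5292, 2320]);
}
translate([0, 0, 743]) {
  cube([286, 136, 17]);
  translate([0, 0, 17]) cube([286, 17, 296]);
  translate([0, 119, 17]) cube([286, 17, 296]);
  translate([0, 17, 17]) cube([17, 102, 296]);
  translate([269, 17, 17]) cube([17, 102, 296]);
}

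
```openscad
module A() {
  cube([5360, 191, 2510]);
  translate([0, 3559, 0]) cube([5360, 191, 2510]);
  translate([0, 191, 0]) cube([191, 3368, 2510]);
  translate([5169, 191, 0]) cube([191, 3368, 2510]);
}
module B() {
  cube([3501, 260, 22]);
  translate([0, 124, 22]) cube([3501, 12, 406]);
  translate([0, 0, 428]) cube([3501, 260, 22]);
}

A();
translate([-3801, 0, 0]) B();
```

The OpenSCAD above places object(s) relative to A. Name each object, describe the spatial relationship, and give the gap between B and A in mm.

The I-beam's nearest face is 300 mm from the house frame's −x face.

A is a house frame. B is an I-beam. The I-beam is on the floor beside the house frame on its −x side. The gap between the I-beam and the house frame is 300 mm.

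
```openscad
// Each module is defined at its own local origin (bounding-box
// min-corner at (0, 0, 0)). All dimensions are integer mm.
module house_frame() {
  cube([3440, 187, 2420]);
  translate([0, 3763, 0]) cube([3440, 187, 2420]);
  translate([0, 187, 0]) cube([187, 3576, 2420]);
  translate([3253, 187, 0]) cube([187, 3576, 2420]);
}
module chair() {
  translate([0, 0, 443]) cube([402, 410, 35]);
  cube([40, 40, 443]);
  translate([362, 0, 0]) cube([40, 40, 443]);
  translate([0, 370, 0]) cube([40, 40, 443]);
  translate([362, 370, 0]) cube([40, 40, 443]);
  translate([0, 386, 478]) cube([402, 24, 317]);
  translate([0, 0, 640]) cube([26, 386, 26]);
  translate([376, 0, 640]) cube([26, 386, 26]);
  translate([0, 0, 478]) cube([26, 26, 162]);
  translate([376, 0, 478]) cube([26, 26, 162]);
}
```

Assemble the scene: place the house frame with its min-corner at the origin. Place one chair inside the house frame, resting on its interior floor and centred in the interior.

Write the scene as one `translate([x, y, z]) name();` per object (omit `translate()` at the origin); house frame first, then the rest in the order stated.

house_frame();
translate([1519, 1770, 0]) chair();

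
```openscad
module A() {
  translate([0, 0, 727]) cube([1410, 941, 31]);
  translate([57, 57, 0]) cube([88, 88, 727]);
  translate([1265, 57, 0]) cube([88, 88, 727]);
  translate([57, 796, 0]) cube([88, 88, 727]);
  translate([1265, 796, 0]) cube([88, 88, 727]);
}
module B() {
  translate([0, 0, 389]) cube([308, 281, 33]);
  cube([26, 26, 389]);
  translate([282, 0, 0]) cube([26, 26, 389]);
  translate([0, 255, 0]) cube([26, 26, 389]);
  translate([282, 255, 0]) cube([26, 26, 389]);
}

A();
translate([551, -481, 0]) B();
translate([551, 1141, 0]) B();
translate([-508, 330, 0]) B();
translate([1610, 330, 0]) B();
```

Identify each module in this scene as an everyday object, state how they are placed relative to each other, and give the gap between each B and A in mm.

Each stool's nearest face is 200 mm from the table's bounding box.

A is a table. B is a stool. Four stools sit around the table at the −y, +y, −x, +x sides. The gap between each stool and the table is 200 mm.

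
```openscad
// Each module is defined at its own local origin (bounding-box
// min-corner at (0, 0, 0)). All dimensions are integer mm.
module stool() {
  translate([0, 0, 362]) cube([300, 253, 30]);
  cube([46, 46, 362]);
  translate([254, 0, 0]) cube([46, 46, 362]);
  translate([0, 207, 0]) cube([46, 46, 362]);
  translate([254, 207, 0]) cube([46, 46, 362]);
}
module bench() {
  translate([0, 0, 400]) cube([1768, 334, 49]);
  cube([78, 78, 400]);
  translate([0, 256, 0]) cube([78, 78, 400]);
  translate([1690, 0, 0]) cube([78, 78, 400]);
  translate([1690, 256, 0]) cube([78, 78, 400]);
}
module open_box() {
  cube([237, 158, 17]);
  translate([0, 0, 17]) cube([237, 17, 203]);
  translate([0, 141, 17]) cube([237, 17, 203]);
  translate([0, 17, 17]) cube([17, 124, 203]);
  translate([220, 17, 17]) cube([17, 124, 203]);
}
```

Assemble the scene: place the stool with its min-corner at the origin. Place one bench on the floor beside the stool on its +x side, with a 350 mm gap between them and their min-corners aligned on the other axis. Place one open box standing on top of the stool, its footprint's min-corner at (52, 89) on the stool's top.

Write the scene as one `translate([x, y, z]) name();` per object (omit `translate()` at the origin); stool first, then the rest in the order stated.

stool();
translate([650, 0, 0]) bench();
translate([52, 89, 392]) open_box();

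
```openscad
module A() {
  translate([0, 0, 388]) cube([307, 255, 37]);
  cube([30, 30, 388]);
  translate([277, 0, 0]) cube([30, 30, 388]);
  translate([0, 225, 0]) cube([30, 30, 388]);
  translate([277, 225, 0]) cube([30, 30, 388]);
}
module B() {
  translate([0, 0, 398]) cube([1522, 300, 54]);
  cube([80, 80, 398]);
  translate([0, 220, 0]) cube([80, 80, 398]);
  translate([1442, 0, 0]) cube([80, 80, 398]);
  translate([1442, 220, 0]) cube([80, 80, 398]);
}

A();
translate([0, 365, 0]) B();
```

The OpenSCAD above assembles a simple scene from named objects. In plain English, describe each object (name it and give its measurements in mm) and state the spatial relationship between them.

A is a four-legged stool. The seat is 307×255 mm, 37 mm thick, top at z = 425 mm. It stands on four square legs, each 30×30 mm in cross-section, from z = 0 to the seat underside, each flush with a corner of the seat.

B is a bench: a 1522×300 mm seat slab, 54 mm thick, top at z = 452 mm, on four 80×80 mm square legs flush with the seat corners and standing on z = 0.

The bench is on the floor beside the stool on its +y side.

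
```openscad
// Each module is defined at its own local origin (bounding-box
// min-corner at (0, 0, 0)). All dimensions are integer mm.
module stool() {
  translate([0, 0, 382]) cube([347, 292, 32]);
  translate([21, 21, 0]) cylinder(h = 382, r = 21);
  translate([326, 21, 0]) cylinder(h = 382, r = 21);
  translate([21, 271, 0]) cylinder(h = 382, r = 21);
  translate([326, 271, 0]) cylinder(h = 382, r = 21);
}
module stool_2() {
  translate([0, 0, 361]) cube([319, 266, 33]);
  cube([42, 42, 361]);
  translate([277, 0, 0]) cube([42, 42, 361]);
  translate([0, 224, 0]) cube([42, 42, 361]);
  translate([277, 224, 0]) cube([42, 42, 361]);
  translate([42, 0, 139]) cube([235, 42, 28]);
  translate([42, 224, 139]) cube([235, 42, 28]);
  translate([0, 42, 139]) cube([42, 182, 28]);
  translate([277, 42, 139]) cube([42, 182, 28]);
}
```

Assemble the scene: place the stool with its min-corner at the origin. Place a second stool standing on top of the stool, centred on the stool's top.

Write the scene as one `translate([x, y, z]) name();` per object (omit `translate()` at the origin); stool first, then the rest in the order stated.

stool();
translate([14, 13, 414]) stool_2();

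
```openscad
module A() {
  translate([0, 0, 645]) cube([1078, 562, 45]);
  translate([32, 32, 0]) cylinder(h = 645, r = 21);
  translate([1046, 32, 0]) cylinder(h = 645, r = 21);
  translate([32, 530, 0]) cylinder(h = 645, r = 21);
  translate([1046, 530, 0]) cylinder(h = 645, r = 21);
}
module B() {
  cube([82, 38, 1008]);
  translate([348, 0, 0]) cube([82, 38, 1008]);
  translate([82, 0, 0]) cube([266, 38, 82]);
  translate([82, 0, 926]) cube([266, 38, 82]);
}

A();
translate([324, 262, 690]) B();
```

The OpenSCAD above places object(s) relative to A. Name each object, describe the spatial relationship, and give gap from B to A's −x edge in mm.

A is a table. B is a picture frame. The picture frame is on top of the table, centred. The gap from the picture frame to the table's −x edge is 324 mm.

The picture frame's min-x is at 324; the table's min-x is 0; gap = 324 mm.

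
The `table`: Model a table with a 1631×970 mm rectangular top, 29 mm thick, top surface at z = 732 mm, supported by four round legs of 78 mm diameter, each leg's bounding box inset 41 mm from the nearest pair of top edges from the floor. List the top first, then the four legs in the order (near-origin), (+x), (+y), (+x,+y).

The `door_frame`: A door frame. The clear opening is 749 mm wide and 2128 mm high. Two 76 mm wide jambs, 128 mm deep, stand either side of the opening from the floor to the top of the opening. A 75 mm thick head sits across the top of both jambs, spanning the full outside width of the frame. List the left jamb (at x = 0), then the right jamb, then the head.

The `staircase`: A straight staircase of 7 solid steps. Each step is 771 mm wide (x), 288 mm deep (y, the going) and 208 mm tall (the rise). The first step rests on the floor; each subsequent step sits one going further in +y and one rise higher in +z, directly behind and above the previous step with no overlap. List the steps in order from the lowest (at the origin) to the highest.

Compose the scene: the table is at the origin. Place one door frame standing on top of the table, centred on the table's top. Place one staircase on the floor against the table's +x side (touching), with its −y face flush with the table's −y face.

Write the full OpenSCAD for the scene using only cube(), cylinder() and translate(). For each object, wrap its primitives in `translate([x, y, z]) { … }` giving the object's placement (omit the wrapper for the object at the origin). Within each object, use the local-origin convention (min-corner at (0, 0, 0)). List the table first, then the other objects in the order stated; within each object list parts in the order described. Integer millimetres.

translate([0, 0, 703]) cube([1631, 970, 29]);
translate([80, 80, 0]) cylinder(h = 703, r = 39);
translate([1551, 80, 0]) cylinder(h = 703, r = 39);
translate([80, 890, 0]) cylinder(h = 703, r = 39);
translate([1551, 890, 0]) cylinder(h = 703, r = 39);
translate([365, 421, 732]) {
  cube([76, 128, 2128]);
  translate([825, 0, 0]) cube([76, 128, 2128]);
  translate([0, 0, 2128]) cube([901, 128, 75]);
}
translate([1631, 0, 0]) {
  cube([771, 288, 208]);
  translate([0, 288, 208]) cube([771, 288, 208]);
  translate([0, 576, 416]) cube([771, 288, 208]);
  translate([0, 864, 624]) cube([771, 288, 208]);
  translate([0, 1152, 832]) cube([771, 288, 208]);
  translate([0, 1440, 1040]) cube([771, 288, 208]);
  translate([0, 1728, 1248]) cube([771, 288, 208]);
}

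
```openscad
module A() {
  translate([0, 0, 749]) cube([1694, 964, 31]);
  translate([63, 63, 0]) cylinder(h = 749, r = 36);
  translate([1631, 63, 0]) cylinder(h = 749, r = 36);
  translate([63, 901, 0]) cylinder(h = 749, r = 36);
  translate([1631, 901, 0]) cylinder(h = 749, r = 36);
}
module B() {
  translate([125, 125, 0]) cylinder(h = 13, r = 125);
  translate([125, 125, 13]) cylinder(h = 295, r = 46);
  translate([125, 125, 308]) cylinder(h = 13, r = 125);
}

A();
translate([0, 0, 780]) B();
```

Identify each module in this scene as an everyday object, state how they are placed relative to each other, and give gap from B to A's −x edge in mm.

The spool's min-x is at 0; the table's min-x is 0; gap = 0 mm.

A is a table. B is a spool. The spool is on top of the table. The gap from the spool to the table's −x edge is 0 mm.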